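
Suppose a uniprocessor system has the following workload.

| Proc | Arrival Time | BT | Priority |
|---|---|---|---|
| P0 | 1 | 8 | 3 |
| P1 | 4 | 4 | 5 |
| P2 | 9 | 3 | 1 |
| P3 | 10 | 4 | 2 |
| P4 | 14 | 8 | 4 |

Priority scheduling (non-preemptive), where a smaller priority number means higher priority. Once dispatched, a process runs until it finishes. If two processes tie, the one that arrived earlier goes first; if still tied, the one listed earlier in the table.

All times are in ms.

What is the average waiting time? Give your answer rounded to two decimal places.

Schedule: | idle 0-1 | P0 1-9 | P2 9-12 | P3 12-16 | P4 16-24 | P1 24-28 |
Completion: P0=9  P1=28  P2=12  P3=16  P4=24
Turnaround (C−A): P0=8  P1=24  P2=3  P3=6  P4=10
Waiting times: P0=0, P1=20, P2=0, P3=2, P4=2
Average waiting = (0+20+0+2+2) / 5 = 24/5 = 4.80

4.80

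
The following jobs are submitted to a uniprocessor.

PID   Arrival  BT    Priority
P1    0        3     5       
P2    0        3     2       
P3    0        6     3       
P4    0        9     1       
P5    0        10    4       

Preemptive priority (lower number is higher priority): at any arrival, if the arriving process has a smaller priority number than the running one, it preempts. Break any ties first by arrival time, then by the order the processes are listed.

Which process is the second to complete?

P2

Schedule: | P4 0-9 | P2 9-12 | P3 12-18 | P5 18-28 | P1 28-31 |
Completion: P1=31  P2=12  P3=18  P4=9  P5=28
Finish order: P4 → P2 → P3 → P5 → P1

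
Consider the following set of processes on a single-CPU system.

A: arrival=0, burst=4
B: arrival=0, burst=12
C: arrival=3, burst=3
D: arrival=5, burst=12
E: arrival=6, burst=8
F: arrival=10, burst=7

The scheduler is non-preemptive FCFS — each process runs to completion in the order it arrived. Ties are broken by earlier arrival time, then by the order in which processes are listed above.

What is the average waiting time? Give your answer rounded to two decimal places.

Gantt: | A 0-4 | B 4-16 | C 16-19 | D 19-31 | E 31-39 | F 39-46 |
Completion: A=4  B=16  C=19  D=31  E=39  F=46
Waiting times: A=0, B=4, C=13, D=14, E=25, F=29
Average waiting = (0+4+13+14+25+29) / 6 = 85/6 = 14.17

14.17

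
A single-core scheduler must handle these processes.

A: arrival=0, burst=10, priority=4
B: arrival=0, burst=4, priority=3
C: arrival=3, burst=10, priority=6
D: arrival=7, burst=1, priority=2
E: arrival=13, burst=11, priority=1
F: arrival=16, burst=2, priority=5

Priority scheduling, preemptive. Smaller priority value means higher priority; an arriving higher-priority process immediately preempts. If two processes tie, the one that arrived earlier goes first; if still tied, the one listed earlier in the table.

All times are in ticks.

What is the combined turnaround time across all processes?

Schedule: | B 0-4 | A 4-7 | D 7-8 | A 8-13 | E 13-24 | A 24-26 | F 26-28 | C 28-38 |
Completion: A=26  B=4  C=38  D=8  E=24  F=28
Turnaround (C−A): A=26  B=4  C=35  D=1  E=11  F=12
Turnaround = completion − arrival: A=26, B=4, C=35, D=1, E=11, F=12
Total turnaround = 26 + 4 + 35 + 1 + 11 + 12 = 89

89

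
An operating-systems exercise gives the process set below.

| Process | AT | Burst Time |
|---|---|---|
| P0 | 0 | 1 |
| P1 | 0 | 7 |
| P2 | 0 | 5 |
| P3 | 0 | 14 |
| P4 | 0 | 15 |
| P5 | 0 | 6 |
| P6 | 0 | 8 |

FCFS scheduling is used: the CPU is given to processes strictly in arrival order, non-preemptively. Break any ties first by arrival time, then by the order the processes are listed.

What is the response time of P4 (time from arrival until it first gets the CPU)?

27

Schedule: | P0 0-1 | P1 1-8 | P2 8-13 | P3 13-27 | P4 27-42 | P5 42-48 | P6 48-56 |
Completion: P0=1  P1=8  P2=13  P3=27  P4=42  P5=48  P6=56
Turnaround (C−A): P0=1  P1=8  P2=13  P3=27  P4=42  P5=48  P6=56
Response(P4) = first start − arrival = 27 − 0 = 27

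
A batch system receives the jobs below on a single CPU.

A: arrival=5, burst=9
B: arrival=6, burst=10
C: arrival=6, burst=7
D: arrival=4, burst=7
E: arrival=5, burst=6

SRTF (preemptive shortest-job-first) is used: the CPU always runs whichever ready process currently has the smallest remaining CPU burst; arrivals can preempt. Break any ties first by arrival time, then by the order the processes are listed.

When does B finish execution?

Gantt: | idle 0-4 | D 4-11 | E 11-17 | C 17-24 | A 24-33 | B 33-43 |
Completion: A=33  B=43  C=24  D=11  E=17

43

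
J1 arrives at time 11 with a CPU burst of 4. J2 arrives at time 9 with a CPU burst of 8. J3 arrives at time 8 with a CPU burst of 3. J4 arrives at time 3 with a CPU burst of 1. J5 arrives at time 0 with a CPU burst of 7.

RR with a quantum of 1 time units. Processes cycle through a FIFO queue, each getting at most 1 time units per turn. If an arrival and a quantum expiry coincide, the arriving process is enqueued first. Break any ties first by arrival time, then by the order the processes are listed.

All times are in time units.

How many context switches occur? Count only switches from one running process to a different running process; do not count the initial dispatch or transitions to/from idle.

15

Gantt: | J5 0-3 | J4 3-4 | J5 4-8 | J3 8-9 | J2 9-10 | J3 10-11 | J2 11-12 | J1 12-13 | J3 13-14 | J2 14-15 | J1 15-16 | J2 16-17 | J1 17-18 | J2 18-19 | J1 19-20 | J2 20-23 |
Completion: J1=20  J2=23  J3=14  J4=4  J5=8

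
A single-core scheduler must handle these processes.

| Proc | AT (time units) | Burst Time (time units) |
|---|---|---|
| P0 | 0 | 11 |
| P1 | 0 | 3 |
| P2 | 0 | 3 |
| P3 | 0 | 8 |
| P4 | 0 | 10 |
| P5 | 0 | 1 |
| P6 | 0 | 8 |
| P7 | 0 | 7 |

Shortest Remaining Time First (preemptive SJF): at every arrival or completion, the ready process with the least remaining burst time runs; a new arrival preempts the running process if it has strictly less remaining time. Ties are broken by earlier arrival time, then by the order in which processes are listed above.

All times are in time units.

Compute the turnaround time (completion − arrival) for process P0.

51

Schedule: | P5 0-1 | P1 1-4 | P2 4-7 | P7 7-14 | P3 14-22 | P6 22-30 | P4 30-40 | P0 40-51 |
Completion: P0=51  P1=4  P2=7  P3=22  P4=40  P5=1  P6=30  P7=14
Turnaround(P0) = completion − arrival = 51 − 0 = 51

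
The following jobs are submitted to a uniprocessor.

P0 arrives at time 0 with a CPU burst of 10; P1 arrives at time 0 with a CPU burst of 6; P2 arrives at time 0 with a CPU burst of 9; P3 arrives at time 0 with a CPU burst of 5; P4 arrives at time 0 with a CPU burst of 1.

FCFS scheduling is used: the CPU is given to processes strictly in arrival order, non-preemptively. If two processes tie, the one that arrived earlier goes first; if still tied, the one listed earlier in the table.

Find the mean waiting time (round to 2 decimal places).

16.20

Timeline: | P0 0-10 | P1 10-16 | P2 16-25 | P3 25-30 | P4 30-31 |
Completion: P0=10  P1=16  P2=25  P3=30  P4=31
Waiting times: P0=0, P1=10, P2=16, P3=25, P4=30
Average waiting = (0+10+16+25+30) / 5 = 81/5 = 16.20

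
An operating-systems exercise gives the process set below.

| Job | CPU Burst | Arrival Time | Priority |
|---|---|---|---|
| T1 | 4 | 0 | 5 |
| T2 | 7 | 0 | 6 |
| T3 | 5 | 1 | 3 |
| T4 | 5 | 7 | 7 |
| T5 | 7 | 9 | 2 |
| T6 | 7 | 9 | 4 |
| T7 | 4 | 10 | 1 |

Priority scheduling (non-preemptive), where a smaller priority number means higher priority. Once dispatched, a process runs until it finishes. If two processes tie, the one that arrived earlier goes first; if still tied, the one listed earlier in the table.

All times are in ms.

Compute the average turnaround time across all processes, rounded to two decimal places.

16.14

Schedule: | T1 0-4 | T3 4-9 | T5 9-16 | T7 16-20 | T6 20-27 | T2 27-34 | T4 34-39 |
Completion: T1=4  T2=34  T3=9  T4=39  T5=16  T6=27  T7=20
Turnaround times: T1=4, T2=34, T3=8, T4=32, T5=7, T6=18, T7=10
Average turnaround = (4+34+8+32+7+18+10) / 7 = 113/7 = 16.14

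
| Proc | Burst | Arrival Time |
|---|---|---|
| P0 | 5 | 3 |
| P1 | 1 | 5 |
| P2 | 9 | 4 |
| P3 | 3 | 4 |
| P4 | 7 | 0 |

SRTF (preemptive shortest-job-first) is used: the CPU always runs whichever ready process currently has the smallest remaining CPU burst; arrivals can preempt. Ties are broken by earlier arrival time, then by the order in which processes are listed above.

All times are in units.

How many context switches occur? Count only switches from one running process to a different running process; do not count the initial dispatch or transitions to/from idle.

5

Timeline: | P4 0-5 | P1 5-6 | P4 6-8 | P3 8-11 | P0 11-16 | P2 16-25 |
Completion: P0=16  P1=6  P2=25  P3=11  P4=8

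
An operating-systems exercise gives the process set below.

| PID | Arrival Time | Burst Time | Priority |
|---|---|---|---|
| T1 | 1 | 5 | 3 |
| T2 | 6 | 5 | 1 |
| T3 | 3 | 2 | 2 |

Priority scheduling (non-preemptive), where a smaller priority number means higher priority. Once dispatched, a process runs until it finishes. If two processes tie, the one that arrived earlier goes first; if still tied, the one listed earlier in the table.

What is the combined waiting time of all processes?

8

Timeline: | idle 0-1 | T1 1-6 | T2 6-11 | T3 11-13 |
Completion: T1=6  T2=11  T3=13
Waiting = turnaround − burst: T1=0, T2=0, T3=8
Total waiting = 0 + 0 + 8 = 8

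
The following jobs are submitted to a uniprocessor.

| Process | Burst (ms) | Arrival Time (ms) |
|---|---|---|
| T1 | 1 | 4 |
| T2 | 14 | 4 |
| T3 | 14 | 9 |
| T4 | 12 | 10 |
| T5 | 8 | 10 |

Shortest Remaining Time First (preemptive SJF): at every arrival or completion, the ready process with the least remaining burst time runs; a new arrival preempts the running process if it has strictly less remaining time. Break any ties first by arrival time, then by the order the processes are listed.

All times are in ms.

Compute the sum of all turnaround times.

105

Timeline: | idle 0-4 | T1 4-5 | T2 5-10 | T5 10-18 | T2 18-27 | T4 27-39 | T3 39-53 |
Completion: T1=5  T2=27  T3=53  T4=39  T5=18
Turnaround (C−A): T1=1  T2=23  T3=44  T4=29  T5=8
Turnaround = completion − arrival: T1=1, T2=23, T3=44, T4=29, T5=8
Total turnaround = 1 + 23 + 44 + 29 + 8 = 105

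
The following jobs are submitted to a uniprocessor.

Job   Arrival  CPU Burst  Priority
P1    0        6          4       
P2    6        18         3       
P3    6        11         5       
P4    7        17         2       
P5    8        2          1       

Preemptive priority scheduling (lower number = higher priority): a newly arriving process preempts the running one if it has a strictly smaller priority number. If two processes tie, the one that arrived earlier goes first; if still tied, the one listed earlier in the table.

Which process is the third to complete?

Schedule: | P1 0-6 | P2 6-7 | P4 7-8 | P5 8-10 | P4 10-26 | P2 26-43 | P3 43-54 |
Completion: P1=6  P2=43  P3=54  P4=26  P5=10
Turnaround (C−A): P1=6  P2=37  P3=48  P4=19  P5=2
Finish order: P1 → P5 → P4 → P2 → P3

P4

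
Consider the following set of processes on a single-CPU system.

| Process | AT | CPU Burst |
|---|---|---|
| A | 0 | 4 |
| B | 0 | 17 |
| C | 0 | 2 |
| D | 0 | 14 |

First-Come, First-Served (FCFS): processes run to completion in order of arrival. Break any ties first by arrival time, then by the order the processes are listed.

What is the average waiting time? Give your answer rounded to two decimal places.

12.00

Schedule: | A 0-4 | B 4-21 | C 21-23 | D 23-37 |
Completion: A=4  B=21  C=23  D=37
Waiting times: A=0, B=4, C=21, D=23
Average waiting = (0+4+21+23) / 4 = 48/4 = 12.00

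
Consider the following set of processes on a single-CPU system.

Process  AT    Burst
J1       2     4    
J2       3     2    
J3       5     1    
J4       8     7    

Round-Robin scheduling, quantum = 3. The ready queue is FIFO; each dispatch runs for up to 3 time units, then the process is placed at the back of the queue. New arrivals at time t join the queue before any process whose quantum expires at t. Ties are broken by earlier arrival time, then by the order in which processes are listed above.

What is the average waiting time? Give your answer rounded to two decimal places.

Timeline: | idle 0-2 | J1 2-5 | J2 5-7 | J3 7-8 | J1 8-9 | J4 9-16 |
Completion: J1=9  J2=7  J3=8  J4=16
Waiting times: J1=3, J2=2, J3=2, J4=1
Average waiting = (3+2+2+1) / 4 = 8/4 = 2.00

2.00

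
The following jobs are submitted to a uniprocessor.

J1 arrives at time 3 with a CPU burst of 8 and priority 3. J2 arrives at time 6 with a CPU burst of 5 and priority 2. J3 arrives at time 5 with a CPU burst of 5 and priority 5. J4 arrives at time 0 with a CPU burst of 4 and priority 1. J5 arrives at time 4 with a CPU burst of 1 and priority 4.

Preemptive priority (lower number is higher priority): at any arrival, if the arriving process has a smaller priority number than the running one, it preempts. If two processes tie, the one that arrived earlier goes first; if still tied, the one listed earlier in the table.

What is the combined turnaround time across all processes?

55

Gantt: | J4 0-4 | J1 4-6 | J2 6-11 | J1 11-17 | J5 17-18 | J3 18-23 |
Completion: J1=17  J2=11  J3=23  J4=4  J5=18
Turnaround (C−A): J1=14  J2=5  J3=18  J4=4  J5=14
Turnaround = completion − arrival: J1=14, J2=5, J3=18, J4=4, J5=14
Total turnaround = 14 + 5 + 18 + 4 + 14 = 55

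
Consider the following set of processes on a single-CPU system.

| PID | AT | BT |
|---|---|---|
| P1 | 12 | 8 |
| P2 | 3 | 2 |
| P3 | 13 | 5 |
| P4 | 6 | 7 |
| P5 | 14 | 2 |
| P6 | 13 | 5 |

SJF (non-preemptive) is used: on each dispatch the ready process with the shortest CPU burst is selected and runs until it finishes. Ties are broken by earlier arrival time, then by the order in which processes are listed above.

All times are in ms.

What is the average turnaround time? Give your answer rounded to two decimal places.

8.83

Gantt: | idle 0-3 | P2 3-5 | idle 5-6 | P4 6-13 | P3 13-18 | P5 18-20 | P6 20-25 | P1 25-33 |
Completion: P1=33  P2=5  P3=18  P4=13  P5=20  P6=25
Turnaround (C−A): P1=21  P2=2  P3=5  P4=7  P5=6  P6=12
Turnaround times: P1=21, P2=2, P3=5, P4=7, P5=6, P6=12
Average turnaround = (21+2+5+7+6+12) / 6 = 53/6 = 8.83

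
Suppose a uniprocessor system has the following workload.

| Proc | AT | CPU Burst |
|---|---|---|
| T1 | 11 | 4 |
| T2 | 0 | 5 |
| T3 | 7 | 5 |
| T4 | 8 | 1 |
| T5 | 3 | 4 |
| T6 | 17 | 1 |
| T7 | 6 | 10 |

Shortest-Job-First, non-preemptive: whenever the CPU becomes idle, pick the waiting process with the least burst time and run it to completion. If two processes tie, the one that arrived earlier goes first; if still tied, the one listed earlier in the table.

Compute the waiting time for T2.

Timeline: | T2 0-5 | T5 5-9 | T4 9-10 | T3 10-15 | T1 15-19 | T6 19-20 | T7 20-30 |
Completion: T1=19  T2=5  T3=15  T4=10  T5=9  T6=20  T7=30
Waiting(T2) = turnaround − burst = 5 − 5 = 0

0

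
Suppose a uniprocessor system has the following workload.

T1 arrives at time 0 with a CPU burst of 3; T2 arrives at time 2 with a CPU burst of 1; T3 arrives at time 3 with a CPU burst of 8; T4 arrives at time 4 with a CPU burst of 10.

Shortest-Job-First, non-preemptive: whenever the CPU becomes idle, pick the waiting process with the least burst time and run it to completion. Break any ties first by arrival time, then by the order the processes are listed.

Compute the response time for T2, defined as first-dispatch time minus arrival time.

1

Gantt: | T1 0-3 | T2 3-4 | T3 4-12 | T4 12-22 |
Completion: T1=3  T2=4  T3=12  T4=22
Turnaround (C−A): T1=3  T2=2  T3=9  T4=18
Response(T2) = first start − arrival = 3 − 2 = 1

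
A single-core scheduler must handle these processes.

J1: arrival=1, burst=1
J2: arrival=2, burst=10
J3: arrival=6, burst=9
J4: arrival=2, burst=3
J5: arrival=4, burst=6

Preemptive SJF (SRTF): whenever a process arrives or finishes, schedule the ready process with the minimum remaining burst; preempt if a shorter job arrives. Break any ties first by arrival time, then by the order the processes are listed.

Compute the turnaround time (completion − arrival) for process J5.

Timeline: | idle 0-1 | J1 1-2 | J4 2-5 | J5 5-11 | J3 11-20 | J2 20-30 |
Completion: J1=2  J2=30  J3=20  J4=5  J5=11
Turnaround(J5) = completion − arrival = 11 − 4 = 7

7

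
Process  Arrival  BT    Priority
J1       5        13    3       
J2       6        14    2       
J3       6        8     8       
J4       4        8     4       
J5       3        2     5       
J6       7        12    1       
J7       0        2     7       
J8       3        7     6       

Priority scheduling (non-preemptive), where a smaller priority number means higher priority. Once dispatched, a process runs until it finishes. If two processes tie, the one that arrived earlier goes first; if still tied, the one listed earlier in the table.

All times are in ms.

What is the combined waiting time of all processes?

177

Gantt: | J7 0-2 | idle 2-3 | J5 3-5 | J1 5-18 | J6 18-30 | J2 30-44 | J4 44-52 | J8 52-59 | J3 59-67 |
Completion: J1=18  J2=44  J3=67  J4=52  J5=5  J6=30  J7=2  J8=59
Turnaround (C−A): J1=13  J2=38  J3=61  J4=48  J5=2  J6=23  J7=2  J8=56
Waiting = turnaround − burst: J1=0, J2=24, J3=53, J4=40, J5=0, J6=11, J7=0, J8=49
Total waiting = 0 + 24 + 53 + 40 + 0 + 11 + 0 + 49 = 177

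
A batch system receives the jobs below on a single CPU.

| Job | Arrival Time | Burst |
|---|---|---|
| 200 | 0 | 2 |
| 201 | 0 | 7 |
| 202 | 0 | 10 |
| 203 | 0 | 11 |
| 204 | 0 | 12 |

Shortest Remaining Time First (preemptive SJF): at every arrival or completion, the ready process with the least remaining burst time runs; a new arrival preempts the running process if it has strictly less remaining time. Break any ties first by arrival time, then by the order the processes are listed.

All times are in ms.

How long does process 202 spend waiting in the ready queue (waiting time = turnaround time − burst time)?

9

Timeline: | 200 0-2 | 201 2-9 | 202 9-19 | 203 19-30 | 204 30-42 |
Completion: 200=2  201=9  202=19  203=30  204=42
Waiting(202) = turnaround − burst = 19 − 10 = 9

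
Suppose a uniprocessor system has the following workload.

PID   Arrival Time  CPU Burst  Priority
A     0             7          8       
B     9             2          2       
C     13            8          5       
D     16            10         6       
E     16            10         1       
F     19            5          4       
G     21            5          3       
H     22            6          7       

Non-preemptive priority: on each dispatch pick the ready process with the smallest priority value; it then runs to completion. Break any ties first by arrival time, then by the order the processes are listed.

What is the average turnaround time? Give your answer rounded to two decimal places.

Schedule: | A 0-7 | idle 7-9 | B 9-11 | idle 11-13 | C 13-21 | E 21-31 | G 31-36 | F 36-41 | D 41-51 | H 51-57 |
Completion: A=7  B=11  C=21  D=51  E=31  F=41  G=36  H=57
Turnaround (C−A): A=7  B=2  C=8  D=35  E=15  F=22  G=15  H=35
Turnaround times: A=7, B=2, C=8, D=35, E=15, F=22, G=15, H=35
Average turnaround = (7+2+8+35+15+22+15+35) / 8 = 139/8 = 17.38

17.38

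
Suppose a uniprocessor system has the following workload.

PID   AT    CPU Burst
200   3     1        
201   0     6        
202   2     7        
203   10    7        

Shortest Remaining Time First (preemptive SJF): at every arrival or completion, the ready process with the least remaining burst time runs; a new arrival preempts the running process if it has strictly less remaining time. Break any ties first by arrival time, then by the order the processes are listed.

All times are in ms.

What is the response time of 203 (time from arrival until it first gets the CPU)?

4

Schedule: | 201 0-3 | 200 3-4 | 201 4-7 | 202 7-14 | 203 14-21 |
Completion: 200=4  201=7  202=14  203=21
Turnaround (C−A): 200=1  201=7  202=12  203=11
Response(203) = first start − arrival = 14 − 10 = 4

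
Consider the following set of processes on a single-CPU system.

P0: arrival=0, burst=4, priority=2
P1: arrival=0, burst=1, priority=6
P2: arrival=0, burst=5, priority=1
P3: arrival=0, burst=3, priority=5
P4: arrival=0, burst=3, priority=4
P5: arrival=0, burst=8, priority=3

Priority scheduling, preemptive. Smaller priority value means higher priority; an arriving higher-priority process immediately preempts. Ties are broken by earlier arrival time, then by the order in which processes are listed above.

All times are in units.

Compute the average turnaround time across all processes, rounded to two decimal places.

16.33

Gantt: | P2 0-5 | P0 5-9 | P5 9-17 | P4 17-20 | P3 20-23 | P1 23-24 |
Completion: P0=9  P1=24  P2=5  P3=23  P4=20  P5=17
Turnaround times: P0=9, P1=24, P2=5, P3=23, P4=20, P5=17
Average turnaround = (9+24+5+23+20+17) / 6 = 98/6 = 16.33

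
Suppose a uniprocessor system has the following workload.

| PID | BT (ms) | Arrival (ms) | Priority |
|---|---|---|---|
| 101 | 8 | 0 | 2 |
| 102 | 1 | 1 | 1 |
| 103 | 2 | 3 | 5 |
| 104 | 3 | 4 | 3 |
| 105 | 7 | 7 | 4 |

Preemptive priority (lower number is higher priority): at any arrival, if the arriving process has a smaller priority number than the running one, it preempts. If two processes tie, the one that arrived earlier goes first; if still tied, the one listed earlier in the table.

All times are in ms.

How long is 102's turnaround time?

1

Gantt: | 101 0-1 | 102 1-2 | 101 2-9 | 104 9-12 | 105 12-19 | 103 19-21 |
Completion: 101=9  102=2  103=21  104=12  105=19
Turnaround (C−A): 101=9  102=1  103=18  104=8  105=12
Turnaround(102) = completion − arrival = 2 − 1 = 1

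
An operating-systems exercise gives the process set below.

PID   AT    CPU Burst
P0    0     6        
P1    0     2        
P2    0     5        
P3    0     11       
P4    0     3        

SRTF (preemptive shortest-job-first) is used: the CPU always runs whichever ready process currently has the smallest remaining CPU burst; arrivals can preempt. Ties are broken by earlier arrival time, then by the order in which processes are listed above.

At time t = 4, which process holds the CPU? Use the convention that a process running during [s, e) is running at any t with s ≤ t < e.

P4

Schedule: | P1 0-2 | P4 2-5 | P2 5-10 | P0 10-16 | P3 16-27 |
Completion: P0=16  P1=2  P2=10  P3=27  P4=5
Turnaround (C−A): P0=16  P1=2  P2=10  P3=27  P4=5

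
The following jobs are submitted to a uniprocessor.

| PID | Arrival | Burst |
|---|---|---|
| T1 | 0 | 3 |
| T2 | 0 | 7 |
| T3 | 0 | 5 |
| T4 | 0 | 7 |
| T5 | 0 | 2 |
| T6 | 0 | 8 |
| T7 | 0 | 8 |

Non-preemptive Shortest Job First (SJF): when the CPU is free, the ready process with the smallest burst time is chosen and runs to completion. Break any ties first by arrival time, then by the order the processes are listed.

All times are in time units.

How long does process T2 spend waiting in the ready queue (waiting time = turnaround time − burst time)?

Timeline: | T5 0-2 | T1 2-5 | T3 5-10 | T2 10-17 | T4 17-24 | T6 24-32 | T7 32-40 |
Completion: T1=5  T2=17  T3=10  T4=24  T5=2  T6=32  T7=40
Turnaround (C−A): T1=5  T2=17  T3=10  T4=24  T5=2  T6=32  T7=40
Waiting(T2) = turnaround − burst = 17 − 7 = 10

10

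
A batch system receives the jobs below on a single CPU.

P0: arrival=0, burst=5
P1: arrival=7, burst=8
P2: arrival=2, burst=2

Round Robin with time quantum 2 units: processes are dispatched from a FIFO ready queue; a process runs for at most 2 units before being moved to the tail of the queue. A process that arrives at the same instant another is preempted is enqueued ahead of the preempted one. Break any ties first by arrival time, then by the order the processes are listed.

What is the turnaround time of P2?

2

Gantt: | P0 0-2 | P2 2-4 | P0 4-7 | P1 7-15 |
Completion: P0=7  P1=15  P2=4
Turnaround (C−A): P0=7  P1=8  P2=2
Turnaround(P2) = completion − arrival = 4 − 2 = 2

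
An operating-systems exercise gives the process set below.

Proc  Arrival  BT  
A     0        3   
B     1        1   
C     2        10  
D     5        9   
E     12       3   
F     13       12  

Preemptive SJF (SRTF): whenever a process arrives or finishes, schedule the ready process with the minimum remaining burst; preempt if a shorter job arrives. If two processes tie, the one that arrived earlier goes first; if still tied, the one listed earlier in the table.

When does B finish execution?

Schedule: | A 0-1 | B 1-2 | A 2-4 | C 4-14 | E 14-17 | D 17-26 | F 26-38 |
Completion: A=4  B=2  C=14  D=26  E=17  F=38
Turnaround (C−A): A=4  B=1  C=12  D=21  E=5  F=25

2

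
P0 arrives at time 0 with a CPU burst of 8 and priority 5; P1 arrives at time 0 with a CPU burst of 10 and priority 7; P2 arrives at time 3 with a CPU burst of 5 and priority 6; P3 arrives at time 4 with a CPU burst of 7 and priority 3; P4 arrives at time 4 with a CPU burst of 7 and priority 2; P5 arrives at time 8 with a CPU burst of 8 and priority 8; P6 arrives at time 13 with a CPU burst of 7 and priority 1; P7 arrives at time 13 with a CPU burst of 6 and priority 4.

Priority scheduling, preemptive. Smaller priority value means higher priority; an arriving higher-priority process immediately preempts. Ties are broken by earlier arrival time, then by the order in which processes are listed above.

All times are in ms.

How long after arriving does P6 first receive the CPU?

Schedule: | P0 0-4 | P4 4-11 | P3 11-13 | P6 13-20 | P3 20-25 | P7 25-31 | P0 31-35 | P2 35-40 | P1 40-50 | P5 50-58 |
Completion: P0=35  P1=50  P2=40  P3=25  P4=11  P5=58  P6=20  P7=31
Turnaround (C−A): P0=35  P1=50  P2=37  P3=21  P4=7  P5=50  P6=7  P7=18
Response(P6) = first start − arrival = 13 − 13 = 0

0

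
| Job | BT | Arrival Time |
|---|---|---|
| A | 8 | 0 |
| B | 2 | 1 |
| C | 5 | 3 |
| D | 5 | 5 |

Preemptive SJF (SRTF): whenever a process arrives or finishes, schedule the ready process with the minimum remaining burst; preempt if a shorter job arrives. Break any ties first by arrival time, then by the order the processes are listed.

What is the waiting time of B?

Gantt: | A 0-1 | B 1-3 | C 3-8 | D 8-13 | A 13-20 |
Completion: A=20  B=3  C=8  D=13
Turnaround (C−A): A=20  B=2  C=5  D=8
Waiting(B) = turnaround − burst = 2 − 2 = 0

0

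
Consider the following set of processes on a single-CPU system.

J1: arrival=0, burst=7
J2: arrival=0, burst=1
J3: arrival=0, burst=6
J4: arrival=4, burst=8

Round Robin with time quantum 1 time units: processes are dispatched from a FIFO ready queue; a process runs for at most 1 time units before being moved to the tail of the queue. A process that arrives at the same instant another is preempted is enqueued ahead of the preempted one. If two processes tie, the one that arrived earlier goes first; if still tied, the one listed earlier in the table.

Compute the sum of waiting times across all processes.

Schedule: | J1 0-1 | J2 1-2 | J3 2-3 | J1 3-4 | J3 4-5 | J4 5-6 | J1 6-7 | J3 7-8 | J4 8-9 | J1 9-10 | J3 10-11 | J4 11-12 | J1 12-13 | J3 13-14 | J4 14-15 | J1 15-16 | J3 16-17 | J4 17-18 | J1 18-19 | J4 19-22 |
Completion: J1=19  J2=2  J3=17  J4=22
Waiting = turnaround − burst: J1=12, J2=1, J3=11, J4=10
Total waiting = 12 + 1 + 11 + 10 = 34

34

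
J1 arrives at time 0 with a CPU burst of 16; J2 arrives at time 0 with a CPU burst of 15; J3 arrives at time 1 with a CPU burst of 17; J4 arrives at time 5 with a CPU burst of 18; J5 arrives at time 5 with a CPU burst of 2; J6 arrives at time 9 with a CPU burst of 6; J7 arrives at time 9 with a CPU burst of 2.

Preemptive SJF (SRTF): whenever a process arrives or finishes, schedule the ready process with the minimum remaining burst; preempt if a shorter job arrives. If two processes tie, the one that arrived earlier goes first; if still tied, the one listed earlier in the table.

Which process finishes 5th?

J1

Timeline: | J2 0-5 | J5 5-7 | J2 7-9 | J7 9-11 | J6 11-17 | J2 17-25 | J1 25-41 | J3 41-58 | J4 58-76 |
Completion: J1=41  J2=25  J3=58  J4=76  J5=7  J6=17  J7=11
Turnaround (C−A): J1=41  J2=25  J3=57  J4=71  J5=2  J6=8  J7=2
Finish order: J5 → J7 → J6 → J2 → J1 → J3 → J4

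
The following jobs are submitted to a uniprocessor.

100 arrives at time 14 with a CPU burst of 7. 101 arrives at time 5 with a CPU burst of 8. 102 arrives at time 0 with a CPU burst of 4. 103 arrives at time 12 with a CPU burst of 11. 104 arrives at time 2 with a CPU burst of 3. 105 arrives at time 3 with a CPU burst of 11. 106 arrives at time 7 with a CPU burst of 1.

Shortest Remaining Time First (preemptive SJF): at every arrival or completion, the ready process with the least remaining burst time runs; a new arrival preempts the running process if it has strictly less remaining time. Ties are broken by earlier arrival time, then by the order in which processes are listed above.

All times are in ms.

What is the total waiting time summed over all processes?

Schedule: | 102 0-4 | 104 4-7 | 106 7-8 | 101 8-16 | 100 16-23 | 105 23-34 | 103 34-45 |
Completion: 100=23  101=16  102=4  103=45  104=7  105=34  106=8
Turnaround (C−A): 100=9  101=11  102=4  103=33  104=5  105=31  106=1
Waiting = turnaround − burst: 100=2, 101=3, 102=0, 103=22, 104=2, 105=20, 106=0
Total waiting = 2 + 3 + 0 + 22 + 2 + 20 + 0 = 49

49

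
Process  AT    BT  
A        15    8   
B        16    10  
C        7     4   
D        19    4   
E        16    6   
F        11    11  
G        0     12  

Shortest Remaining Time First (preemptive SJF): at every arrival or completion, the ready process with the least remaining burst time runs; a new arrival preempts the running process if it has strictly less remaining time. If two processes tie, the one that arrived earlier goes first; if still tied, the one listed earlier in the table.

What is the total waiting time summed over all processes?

69

Schedule: | G 0-7 | C 7-11 | G 11-16 | E 16-22 | D 22-26 | A 26-34 | B 34-44 | F 44-55 |
Completion: A=34  B=44  C=11  D=26  E=22  F=55  G=16
Turnaround (C−A): A=19  B=28  C=4  D=7  E=6  F=44  G=16
Waiting = turnaround − burst: A=11, B=18, C=0, D=3, E=0, F=33, G=4
Total waiting = 11 + 18 + 0 + 3 + 0 + 33 + 4 = 69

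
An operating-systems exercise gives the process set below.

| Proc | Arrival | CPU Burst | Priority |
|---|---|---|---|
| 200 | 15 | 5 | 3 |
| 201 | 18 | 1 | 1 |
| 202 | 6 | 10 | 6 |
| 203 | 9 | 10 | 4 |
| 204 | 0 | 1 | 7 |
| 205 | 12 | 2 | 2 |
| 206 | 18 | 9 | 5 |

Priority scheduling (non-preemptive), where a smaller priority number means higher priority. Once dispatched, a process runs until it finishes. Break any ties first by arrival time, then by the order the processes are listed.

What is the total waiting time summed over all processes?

39

Gantt: | 204 0-1 | idle 1-6 | 202 6-16 | 205 16-18 | 201 18-19 | 200 19-24 | 203 24-34 | 206 34-43 |
Completion: 200=24  201=19  202=16  203=34  204=1  205=18  206=43
Turnaround (C−A): 200=9  201=1  202=10  203=25  204=1  205=6  206=25
Waiting = turnaround − burst: 200=4, 201=0, 202=0, 203=15, 204=0, 205=4, 206=16
Total waiting = 4 + 0 + 0 + 15 + 0 + 4 + 16 = 39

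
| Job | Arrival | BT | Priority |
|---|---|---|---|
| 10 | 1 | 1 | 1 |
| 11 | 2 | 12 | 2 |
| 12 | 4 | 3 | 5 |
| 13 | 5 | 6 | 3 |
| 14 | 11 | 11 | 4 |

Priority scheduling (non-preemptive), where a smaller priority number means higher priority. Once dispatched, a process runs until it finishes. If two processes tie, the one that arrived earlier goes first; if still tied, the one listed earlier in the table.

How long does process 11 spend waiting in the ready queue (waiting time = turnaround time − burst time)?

0

Timeline: | idle 0-1 | 10 1-2 | 11 2-14 | 13 14-20 | 14 20-31 | 12 31-34 |
Completion: 10=2  11=14  12=34  13=20  14=31
Waiting(11) = turnaround − burst = 12 − 12 = 0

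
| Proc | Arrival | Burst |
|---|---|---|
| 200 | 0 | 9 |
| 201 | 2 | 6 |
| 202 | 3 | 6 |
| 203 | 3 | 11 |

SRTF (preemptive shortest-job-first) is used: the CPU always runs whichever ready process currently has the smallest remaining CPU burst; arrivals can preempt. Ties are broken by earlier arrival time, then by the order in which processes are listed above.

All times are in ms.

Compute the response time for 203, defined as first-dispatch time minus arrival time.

Gantt: | 200 0-2 | 201 2-8 | 202 8-14 | 200 14-21 | 203 21-32 |
Completion: 200=21  201=8  202=14  203=32
Response(203) = first start − arrival = 21 − 3 = 18

18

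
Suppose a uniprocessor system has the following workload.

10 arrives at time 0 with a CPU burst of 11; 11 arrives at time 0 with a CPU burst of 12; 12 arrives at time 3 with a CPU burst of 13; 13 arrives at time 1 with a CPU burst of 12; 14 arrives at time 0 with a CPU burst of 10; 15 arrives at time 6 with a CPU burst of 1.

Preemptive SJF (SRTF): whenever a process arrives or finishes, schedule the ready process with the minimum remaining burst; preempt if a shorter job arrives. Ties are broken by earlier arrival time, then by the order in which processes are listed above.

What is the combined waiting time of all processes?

Gantt: | 14 0-6 | 15 6-7 | 14 7-11 | 10 11-22 | 11 22-34 | 13 34-46 | 12 46-59 |
Completion: 10=22  11=34  12=59  13=46  14=11  15=7
Turnaround (C−A): 10=22  11=34  12=56  13=45  14=11  15=1
Waiting = turnaround − burst: 10=11, 11=22, 12=43, 13=33, 14=1, 15=0
Total waiting = 11 + 22 + 43 + 33 + 1 + 0 = 110

110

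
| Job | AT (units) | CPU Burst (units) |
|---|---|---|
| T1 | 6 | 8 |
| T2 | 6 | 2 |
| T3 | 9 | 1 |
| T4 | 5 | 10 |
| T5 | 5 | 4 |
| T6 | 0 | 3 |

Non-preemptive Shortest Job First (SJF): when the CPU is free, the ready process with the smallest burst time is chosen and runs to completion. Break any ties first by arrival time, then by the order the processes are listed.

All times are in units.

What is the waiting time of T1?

6

Gantt: | T6 0-3 | idle 3-5 | T5 5-9 | T3 9-10 | T2 10-12 | T1 12-20 | T4 20-30 |
Completion: T1=20  T2=12  T3=10  T4=30  T5=9  T6=3
Waiting(T1) = turnaround − burst = 14 − 8 = 6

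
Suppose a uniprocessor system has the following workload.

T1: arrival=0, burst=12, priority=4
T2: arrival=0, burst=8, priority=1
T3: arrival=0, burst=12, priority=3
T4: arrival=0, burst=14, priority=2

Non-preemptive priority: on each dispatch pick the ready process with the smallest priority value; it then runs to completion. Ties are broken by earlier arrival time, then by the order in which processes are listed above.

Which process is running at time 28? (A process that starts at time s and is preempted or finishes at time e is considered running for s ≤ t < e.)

Schedule: | T2 0-8 | T4 8-22 | T3 22-34 | T1 34-46 |
Completion: T1=46  T2=8  T3=34  T4=22

T3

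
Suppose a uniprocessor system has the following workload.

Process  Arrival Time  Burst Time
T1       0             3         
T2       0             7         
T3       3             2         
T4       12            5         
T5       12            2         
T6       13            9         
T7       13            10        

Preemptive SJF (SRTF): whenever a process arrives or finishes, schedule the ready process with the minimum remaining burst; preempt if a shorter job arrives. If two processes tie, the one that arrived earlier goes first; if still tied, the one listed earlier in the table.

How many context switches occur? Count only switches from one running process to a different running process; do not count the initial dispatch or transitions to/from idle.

Schedule: | T1 0-3 | T3 3-5 | T2 5-12 | T5 12-14 | T4 14-19 | T6 19-28 | T7 28-38 |
Completion: T1=3  T2=12  T3=5  T4=19  T5=14  T6=28  T7=38
Turnaround (C−A): T1=3  T2=12  T3=2  T4=7  T5=2  T6=15  T7=25

6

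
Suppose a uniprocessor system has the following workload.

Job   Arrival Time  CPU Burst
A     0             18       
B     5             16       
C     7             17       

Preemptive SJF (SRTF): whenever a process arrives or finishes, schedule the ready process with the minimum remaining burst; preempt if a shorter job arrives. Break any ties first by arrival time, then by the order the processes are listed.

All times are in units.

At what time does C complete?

Gantt: | A 0-18 | B 18-34 | C 34-51 |
Completion: A=18  B=34  C=51

51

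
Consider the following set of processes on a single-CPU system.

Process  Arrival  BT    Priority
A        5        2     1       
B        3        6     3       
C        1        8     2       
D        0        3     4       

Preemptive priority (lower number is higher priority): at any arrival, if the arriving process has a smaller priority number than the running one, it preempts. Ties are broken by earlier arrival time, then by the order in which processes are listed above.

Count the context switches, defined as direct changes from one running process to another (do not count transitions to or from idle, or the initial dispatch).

5

Timeline: | D 0-1 | C 1-5 | A 5-7 | C 7-11 | B 11-17 | D 17-19 |
Completion: A=7  B=17  C=11  D=19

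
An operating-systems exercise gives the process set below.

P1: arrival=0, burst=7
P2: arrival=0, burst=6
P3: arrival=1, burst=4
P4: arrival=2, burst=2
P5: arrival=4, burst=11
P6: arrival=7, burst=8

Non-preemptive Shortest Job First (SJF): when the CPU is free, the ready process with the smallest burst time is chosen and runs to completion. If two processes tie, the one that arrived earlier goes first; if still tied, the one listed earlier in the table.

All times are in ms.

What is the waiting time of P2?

Timeline: | P2 0-6 | P4 6-8 | P3 8-12 | P1 12-19 | P6 19-27 | P5 27-38 |
Completion: P1=19  P2=6  P3=12  P4=8  P5=38  P6=27
Turnaround (C−A): P1=19  P2=6  P3=11  P4=6  P5=34  P6=20
Waiting(P2) = turnaround − burst = 6 − 6 = 0

0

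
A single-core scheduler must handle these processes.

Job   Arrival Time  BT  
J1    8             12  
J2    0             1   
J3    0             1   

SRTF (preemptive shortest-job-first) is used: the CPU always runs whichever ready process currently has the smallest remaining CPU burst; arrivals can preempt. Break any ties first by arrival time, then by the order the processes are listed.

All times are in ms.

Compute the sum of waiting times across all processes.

Timeline: | J2 0-1 | J3 1-2 | idle 2-8 | J1 8-20 |
Completion: J1=20  J2=1  J3=2
Turnaround (C−A): J1=12  J2=1  J3=2
Waiting = turnaround − burst: J1=0, J2=0, J3=1
Total waiting = 0 + 0 + 1 = 1

1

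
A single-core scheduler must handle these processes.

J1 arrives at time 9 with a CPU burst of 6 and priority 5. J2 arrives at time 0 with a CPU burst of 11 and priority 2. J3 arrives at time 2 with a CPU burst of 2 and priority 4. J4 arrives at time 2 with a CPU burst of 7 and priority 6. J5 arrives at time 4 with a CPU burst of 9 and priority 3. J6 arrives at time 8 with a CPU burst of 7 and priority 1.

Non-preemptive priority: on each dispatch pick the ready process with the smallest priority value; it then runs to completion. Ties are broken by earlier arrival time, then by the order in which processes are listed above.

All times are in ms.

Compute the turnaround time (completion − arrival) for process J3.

27

Schedule: | J2 0-11 | J6 11-18 | J5 18-27 | J3 27-29 | J1 29-35 | J4 35-42 |
Completion: J1=35  J2=11  J3=29  J4=42  J5=27  J6=18
Turnaround(J3) = completion − arrival = 29 − 2 = 27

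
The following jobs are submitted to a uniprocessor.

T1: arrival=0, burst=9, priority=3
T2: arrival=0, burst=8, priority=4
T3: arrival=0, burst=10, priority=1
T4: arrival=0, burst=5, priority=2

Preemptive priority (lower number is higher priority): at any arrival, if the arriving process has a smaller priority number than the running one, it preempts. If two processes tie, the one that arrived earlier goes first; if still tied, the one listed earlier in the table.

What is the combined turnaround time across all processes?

81

Gantt: | T3 0-10 | T4 10-15 | T1 15-24 | T2 24-32 |
Completion: T1=24  T2=32  T3=10  T4=15
Turnaround = completion − arrival: T1=24, T2=32, T3=10, T4=15
Total turnaround = 24 + 32 + 10 + 15 = 81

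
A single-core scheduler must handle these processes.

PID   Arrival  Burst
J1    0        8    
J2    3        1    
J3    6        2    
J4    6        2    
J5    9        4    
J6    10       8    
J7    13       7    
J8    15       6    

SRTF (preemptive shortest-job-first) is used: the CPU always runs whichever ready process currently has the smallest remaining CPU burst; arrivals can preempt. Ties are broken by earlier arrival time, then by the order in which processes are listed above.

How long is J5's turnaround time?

Gantt: | J1 0-3 | J2 3-4 | J1 4-6 | J3 6-8 | J4 8-10 | J1 10-13 | J5 13-17 | J8 17-23 | J7 23-30 | J6 30-38 |
Completion: J1=13  J2=4  J3=8  J4=10  J5=17  J6=38  J7=30  J8=23
Turnaround (C−A): J1=13  J2=1  J3=2  J4=4  J5=8  J6=28  J7=17  J8=8
Turnaround(J5) = completion − arrival = 17 − 9 = 8

8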